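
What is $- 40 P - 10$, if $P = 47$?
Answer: $-1890$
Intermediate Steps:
$- 40 P - 10 = \left(-40\right) 47 - 10 = -1880 - 10 = -1890$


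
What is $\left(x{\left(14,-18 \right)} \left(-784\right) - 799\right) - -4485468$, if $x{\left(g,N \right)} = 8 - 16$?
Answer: $4490941$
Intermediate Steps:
$x{\left(g,N \right)} = -8$ ($x{\left(g,N \right)} = 8 - 16 = -8$)
$\left(x{\left(14,-18 \right)} \left(-784\right) - 799\right) - -4485468 = \left(\left(-8\right) \left(-784\right) - 799\right) - -4485468 = \left(6272 - 799\right) + 4485468 = 5473 + 4485468 = 4490941$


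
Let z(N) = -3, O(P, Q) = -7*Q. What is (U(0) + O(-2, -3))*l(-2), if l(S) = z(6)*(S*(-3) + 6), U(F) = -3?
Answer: -648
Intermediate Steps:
l(S) = -18 + 9*S (l(S) = -3*(S*(-3) + 6) = -3*(-3*S + 6) = -3*(6 - 3*S) = -18 + 9*S)
(U(0) + O(-2, -3))*l(-2) = (-3 - 7*(-3))*(-18 + 9*(-2)) = (-3 + 21)*(-18 - 18) = 18*(-36) = -648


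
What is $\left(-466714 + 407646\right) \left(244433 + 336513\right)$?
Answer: $-34315318328$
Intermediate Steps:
$\left(-466714 + 407646\right) \left(244433 + 336513\right) = \left(-59068\right) 580946 = -34315318328$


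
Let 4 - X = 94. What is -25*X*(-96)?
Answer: -216000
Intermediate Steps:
X = -90 (X = 4 - 1*94 = 4 - 94 = -90)
-25*X*(-96) = -25*(-90)*(-96) = 2250*(-96) = -216000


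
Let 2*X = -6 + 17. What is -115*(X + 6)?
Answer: -2645/2 ≈ -1322.5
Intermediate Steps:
X = 11/2 (X = (-6 + 17)/2 = (1/2)*11 = 11/2 ≈ 5.5000)
-115*(X + 6) = -115*(11/2 + 6) = -115*23/2 = -2645/2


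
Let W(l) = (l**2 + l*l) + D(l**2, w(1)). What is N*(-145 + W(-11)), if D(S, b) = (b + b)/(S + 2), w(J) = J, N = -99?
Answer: -393789/41 ≈ -9604.6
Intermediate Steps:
D(S, b) = 2*b/(2 + S) (D(S, b) = (2*b)/(2 + S) = 2*b/(2 + S))
W(l) = 2*l**2 + 2/(2 + l**2) (W(l) = (l**2 + l*l) + 2*1/(2 + l**2) = (l**2 + l**2) + 2/(2 + l**2) = 2*l**2 + 2/(2 + l**2))
N*(-145 + W(-11)) = -99*(-145 + 2*(1 + (-11)**2*(2 + (-11)**2))/(2 + (-11)**2)) = -99*(-145 + 2*(1 + 121*(2 + 121))/(2 + 121)) = -99*(-145 + 2*(1 + 121*123)/123) = -99*(-145 + 2*(1/123)*(1 + 14883)) = -99*(-145 + 2*(1/123)*14884) = -99*(-145 + 29768/123) = -99*11933/123 = -393789/41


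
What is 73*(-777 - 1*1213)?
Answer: -145270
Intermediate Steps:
73*(-777 - 1*1213) = 73*(-777 - 1213) = 73*(-1990) = -145270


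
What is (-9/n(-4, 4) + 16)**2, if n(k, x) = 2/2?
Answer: 49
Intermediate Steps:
n(k, x) = 1 (n(k, x) = 2*(1/2) = 1)
(-9/n(-4, 4) + 16)**2 = (-9/1 + 16)**2 = (-9*1 + 16)**2 = (-9 + 16)**2 = 7**2 = 49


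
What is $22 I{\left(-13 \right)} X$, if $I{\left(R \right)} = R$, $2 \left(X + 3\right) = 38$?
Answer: $-4576$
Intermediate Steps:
$X = 16$ ($X = -3 + \frac{1}{2} \cdot 38 = -3 + 19 = 16$)
$22 I{\left(-13 \right)} X = 22 \left(-13\right) 16 = \left(-286\right) 16 = -4576$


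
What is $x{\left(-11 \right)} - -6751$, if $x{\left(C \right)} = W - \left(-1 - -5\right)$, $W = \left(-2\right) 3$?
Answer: $6741$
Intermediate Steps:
$W = -6$
$x{\left(C \right)} = -10$ ($x{\left(C \right)} = -6 - \left(-1 - -5\right) = -6 - \left(-1 + 5\right) = -6 - 4 = -10$)
$x{\left(-11 \right)} - -6751 = -10 - -6751 = -10 + 6751 = 6741$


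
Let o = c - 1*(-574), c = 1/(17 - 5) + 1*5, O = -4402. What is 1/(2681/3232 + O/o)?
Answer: -22459168/152096899 ≈ -0.14766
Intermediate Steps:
c = 61/12 (c = 1/12 + 5 = 61/12 ≈ 5.0833)
o = 6949/12 (o = 61/12 - 1*(-574) = 61/12 + 574 = 6949/12 ≈ 579.08)
1/(2681/3232 + O/o) = 1/(2681/3232 - 4402/6949/12) = 1/(2681*(1/3232) - 4402*12/6949) = 1/(2681/3232 - 52824/6949) = 1/(-152096899/22459168) = -22459168/152096899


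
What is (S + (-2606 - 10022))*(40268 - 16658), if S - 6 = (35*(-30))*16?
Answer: -694653420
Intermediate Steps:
S = -16794 (S = 6 + (35*(-30))*16 = 6 - 1050*16 = 6 - 16800 = -16794)
(S + (-2606 - 10022))*(40268 - 16658) = (-16794 + (-2606 - 10022))*(40268 - 16658) = (-16794 - 12628)*23610 = -29422*23610 = -694653420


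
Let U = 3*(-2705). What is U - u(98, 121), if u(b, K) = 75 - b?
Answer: -8092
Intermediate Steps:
U = -8115
U - u(98, 121) = -8115 - (75 - 1*98) = -8115 - (75 - 98) = -8115 - 1*(-23) = -8115 + 23 = -8092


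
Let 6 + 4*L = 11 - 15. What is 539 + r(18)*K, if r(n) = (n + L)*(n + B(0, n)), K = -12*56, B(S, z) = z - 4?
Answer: -332773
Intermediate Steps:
B(S, z) = -4 + z
K = -672
L = -5/2 (L = -3/2 + (11 - 15)/4 = -3/2 + (1/4)*(-4) = -3/2 - 1 = -5/2 ≈ -2.5000)
r(n) = (-4 + 2*n)*(-5/2 + n) (r(n) = (n - 5/2)*(n + (-4 + n)) = (-5/2 + n)*(-4 + 2*n) = (-4 + 2*n)*(-5/2 + n))
539 + r(18)*K = 539 + (10 - 9*18 + 2*18**2)*(-672) = 539 + (10 - 162 + 2*324)*(-672) = 539 + (10 - 162 + 648)*(-672) = 539 + 496*(-672) = 539 - 333312 = -332773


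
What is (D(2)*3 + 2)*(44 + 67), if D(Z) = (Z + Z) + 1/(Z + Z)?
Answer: 6549/4 ≈ 1637.3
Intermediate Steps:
D(Z) = 1/(2*Z) + 2*Z (D(Z) = 2*Z + 1/(2*Z) = 1/(2*Z) + 2*Z)
(D(2)*3 + 2)*(44 + 67) = (((½)/2 + 2*2)*3 + 2)*(44 + 67) = (((½)*(½) + 4)*3 + 2)*111 = ((¼ + 4)*3 + 2)*111 = ((17/4)*3 + 2)*111 = (51/4 + 2)*111 = (59/4)*111 = 6549/4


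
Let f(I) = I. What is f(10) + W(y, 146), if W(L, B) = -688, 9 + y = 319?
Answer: -678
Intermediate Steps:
y = 310 (y = -9 + 319 = 310)
f(10) + W(y, 146) = 10 - 688 = -678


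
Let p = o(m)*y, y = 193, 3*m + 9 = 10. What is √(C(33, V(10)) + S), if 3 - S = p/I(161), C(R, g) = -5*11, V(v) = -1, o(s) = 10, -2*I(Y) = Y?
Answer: 4*I*√45402/161 ≈ 5.2938*I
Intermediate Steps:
m = ⅓ (m = -3 + (⅓)*10 = -3 + 10/3 = ⅓ ≈ 0.33333)
I(Y) = -Y/2
p = 1930 (p = 10*193 = 1930)
C(R, g) = -55
S = 4343/161 (S = 3 - 1930/((-½*161)) = 3 - 1930/(-161/2) = 3 - 1930*(-2)/161 = 3 - 1*(-3860/161) = 3 + 3860/161 = 4343/161 ≈ 26.975)
√(C(33, V(10)) + S) = √(-55 + 4343/161) = √(-4512/161) = 4*I*√45402/161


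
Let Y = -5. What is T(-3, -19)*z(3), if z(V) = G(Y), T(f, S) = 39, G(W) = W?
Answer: -195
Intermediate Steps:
z(V) = -5
T(-3, -19)*z(3) = 39*(-5) = -195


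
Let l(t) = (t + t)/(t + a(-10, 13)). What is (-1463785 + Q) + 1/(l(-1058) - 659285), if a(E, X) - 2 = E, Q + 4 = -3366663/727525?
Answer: -374219892823904984961/255650718638675 ≈ -1.4638e+6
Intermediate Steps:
Q = -6276763/727525 (Q = -4 - 3366663/727525 = -6276763/727525 ≈ -8.6276)
a(E, X) = 2 + E
l(t) = 2*t/(-8 + t) (l(t) = (t + t)/(t + (2 - 10)) = (2*t)/(t - 8) = (2*t)/(-8 + t) = 2*t/(-8 + t))
(-1463785 + Q) + 1/(l(-1058) - 659285) = (-1463785 - 6276763/727525) + 1/(2*(-1058)/(-8 - 1058) - 659285) = -1064946458888/727525 + 1/(2*(-1058)/(-1066) - 659285) = -1064946458888/727525 + 1/(2*(-1058)*(-1/1066) - 659285) = -1064946458888/727525 + 1/(1058/533 - 659285) = -1064946458888/727525 + 1/(-351397847/533) = -1064946458888/727525 - 533/351397847 = -374219892823904984961/255650718638675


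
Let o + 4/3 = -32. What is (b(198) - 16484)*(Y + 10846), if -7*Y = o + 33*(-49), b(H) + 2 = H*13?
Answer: -3237558904/21 ≈ -1.5417e+8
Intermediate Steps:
o = -100/3 (o = -4/3 - 32 = -100/3 ≈ -33.333)
b(H) = -2 + 13*H (b(H) = -2 + H*13 = -2 + 13*H)
Y = 4951/21 (Y = -(-100/3 + 33*(-49))/7 = -(-100/3 - 1617)/7 = -1/7*(-4951/3) = 4951/21 ≈ 235.76)
(b(198) - 16484)*(Y + 10846) = ((-2 + 13*198) - 16484)*(4951/21 + 10846) = ((-2 + 2574) - 16484)*(232717/21) = (2572 - 16484)*(232717/21) = -13912*232717/21 = -3237558904/21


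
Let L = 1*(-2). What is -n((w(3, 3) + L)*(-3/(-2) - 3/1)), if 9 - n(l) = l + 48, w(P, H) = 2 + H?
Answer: 69/2 ≈ 34.500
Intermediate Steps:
L = -2
n(l) = -39 - l (n(l) = 9 - (l + 48) = 9 - (48 + l) = 9 + (-48 - l) = -39 - l)
-n((w(3, 3) + L)*(-3/(-2) - 3/1)) = -(-39 - ((2 + 3) - 2)*(-3/(-2) - 3/1)) = -(-39 - (5 - 2)*(-3*(-1/2) - 3*1)) = -(-39 - 3*(3/2 - 3)) = -(-39 - 3*(-3)/2) = -(-39 - 1*(-9/2)) = -(-39 + 9/2) = -1*(-69/2) = 69/2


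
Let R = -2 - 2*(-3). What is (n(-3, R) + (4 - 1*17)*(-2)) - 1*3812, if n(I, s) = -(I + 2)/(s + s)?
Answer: -30287/8 ≈ -3785.9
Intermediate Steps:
R = 4 (R = -2 + 6 = 4)
n(I, s) = -(2 + I)/(2*s)
(n(-3, R) + (4 - 1*17)*(-2)) - 1*3812 = ((½)*(-2 - 1*(-3))/4 + (4 - 1*17)*(-2)) - 1*3812 = ((½)*(¼)*(-2 + 3) + (4 - 17)*(-2)) - 3812 = ((½)*(¼)*1 - 13*(-2)) - 3812 = (⅛ + 26) - 3812 = 209/8 - 3812 = -30287/8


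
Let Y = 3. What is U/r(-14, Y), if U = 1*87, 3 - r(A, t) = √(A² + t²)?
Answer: -261/196 - 87*√205/196 ≈ -7.6870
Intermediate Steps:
r(A, t) = 3 - √(A² + t²)
U = 87
U/r(-14, Y) = 87/(3 - √((-14)² + 3²)) = 87/(3 - √(196 + 9)) = 87/(3 - √205)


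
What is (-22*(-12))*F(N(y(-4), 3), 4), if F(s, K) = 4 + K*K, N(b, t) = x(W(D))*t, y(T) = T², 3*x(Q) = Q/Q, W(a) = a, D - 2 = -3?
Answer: 5280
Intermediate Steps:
D = -1 (D = 2 - 3 = -1)
x(Q) = ⅓ (x(Q) = (Q/Q)/3 = (⅓)*1 = ⅓)
N(b, t) = t/3
F(s, K) = 4 + K²
(-22*(-12))*F(N(y(-4), 3), 4) = (-22*(-12))*(4 + 4²) = 264*(4 + 16) = 264*20 = 5280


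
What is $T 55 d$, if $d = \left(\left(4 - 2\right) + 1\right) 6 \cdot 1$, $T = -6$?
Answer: $-5940$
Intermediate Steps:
$d = 18$ ($d = \left(2 + 1\right) 6 \cdot 1 = 3 \cdot 6 \cdot 1 = 18 \cdot 1 = 18$)
$T 55 d = \left(-6\right) 55 \cdot 18 = \left(-330\right) 18 = -5940$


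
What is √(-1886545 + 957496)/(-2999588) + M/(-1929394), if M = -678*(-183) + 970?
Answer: -62522/964697 - I*√929049/2999588 ≈ -0.06481 - 0.00032133*I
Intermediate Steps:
M = 125044 (M = 124074 + 970 = 125044)
√(-1886545 + 957496)/(-2999588) + M/(-1929394) = √(-1886545 + 957496)/(-2999588) + 125044/(-1929394) = √(-929049)*(-1/2999588) + 125044*(-1/1929394) = (I*√929049)*(-1/2999588) - 62522/964697 = -I*√929049/2999588 - 62522/964697 = -62522/964697 - I*√929049/2999588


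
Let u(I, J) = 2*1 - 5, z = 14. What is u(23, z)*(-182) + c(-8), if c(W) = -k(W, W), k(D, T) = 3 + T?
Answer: 551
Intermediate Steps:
u(I, J) = -3 (u(I, J) = 2 - 5 = -3)
c(W) = -3 - W (c(W) = -(3 + W) = -3 - W)
u(23, z)*(-182) + c(-8) = -3*(-182) + (-3 - 1*(-8)) = 546 + (-3 + 8) = 546 + 5 = 551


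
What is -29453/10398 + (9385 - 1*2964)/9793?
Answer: -221667671/101827614 ≈ -2.1769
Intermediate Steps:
-29453/10398 + (9385 - 1*2964)/9793 = -29453*1/10398 + (9385 - 2964)*(1/9793) = -29453/10398 + 6421*(1/9793) = -29453/10398 + 6421/9793 = -221667671/101827614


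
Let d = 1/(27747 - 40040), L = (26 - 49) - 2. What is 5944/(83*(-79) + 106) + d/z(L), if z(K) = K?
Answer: -1826733349/1982553575 ≈ -0.92140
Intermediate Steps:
L = -25 (L = -23 - 2 = -25)
d = -1/12293 (d = 1/(-12293) = -1/12293 ≈ -8.1347e-5)
5944/(83*(-79) + 106) + d/z(L) = 5944/(83*(-79) + 106) - 1/12293/(-25) = 5944/(-6557 + 106) - 1/12293*(-1/25) = 5944/(-6451) + 1/307325 = 5944*(-1/6451) + 1/307325 = -5944/6451 + 1/307325 = -1826733349/1982553575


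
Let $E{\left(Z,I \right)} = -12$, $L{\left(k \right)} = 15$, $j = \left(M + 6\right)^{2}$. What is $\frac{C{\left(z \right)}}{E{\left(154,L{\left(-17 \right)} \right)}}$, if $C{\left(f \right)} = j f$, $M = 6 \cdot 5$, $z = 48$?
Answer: $-5184$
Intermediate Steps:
$M = 30$
$j = 1296$ ($j = \left(30 + 6\right)^{2} = 36^{2} = 1296$)
$C{\left(f \right)} = 1296 f$
$\frac{C{\left(z \right)}}{E{\left(154,L{\left(-17 \right)} \right)}} = \frac{1296 \cdot 48}{-12} = 62208 \left(- \frac{1}{12}\right) = -5184$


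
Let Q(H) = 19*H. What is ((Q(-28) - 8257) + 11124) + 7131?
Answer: 9466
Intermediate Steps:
((Q(-28) - 8257) + 11124) + 7131 = ((19*(-28) - 8257) + 11124) + 7131 = ((-532 - 8257) + 11124) + 7131 = (-8789 + 11124) + 7131 = 2335 + 7131 = 9466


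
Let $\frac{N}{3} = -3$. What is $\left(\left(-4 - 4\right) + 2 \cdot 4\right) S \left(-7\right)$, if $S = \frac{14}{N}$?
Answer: $0$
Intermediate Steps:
$N = -9$ ($N = 3 \left(-3\right) = -9$)
$S = - \frac{14}{9}$ ($S = \frac{14}{-9} = 14 \left(- \frac{1}{9}\right) = - \frac{14}{9} \approx -1.5556$)
$\left(\left(-4 - 4\right) + 2 \cdot 4\right) S \left(-7\right) = \left(\left(-4 - 4\right) + 2 \cdot 4\right) \left(- \frac{14}{9}\right) \left(-7\right) = \left(-8 + 8\right) \left(- \frac{14}{9}\right) \left(-7\right) = 0 \left(- \frac{14}{9}\right) \left(-7\right) = 0 \left(-7\right) = 0$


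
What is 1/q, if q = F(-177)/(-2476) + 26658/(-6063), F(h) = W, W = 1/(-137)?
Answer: -685547452/3014235811 ≈ -0.22744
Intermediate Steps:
W = -1/137 ≈ -0.0072993
F(h) = -1/137
q = -3014235811/685547452 (q = -1/137/(-2476) + 26658/(-6063) = -1/137*(-1/2476) + 26658*(-1/6063) = 1/339212 - 8886/2021 = -3014235811/685547452 ≈ -4.3968)
1/q = 1/(-3014235811/685547452) = -685547452/3014235811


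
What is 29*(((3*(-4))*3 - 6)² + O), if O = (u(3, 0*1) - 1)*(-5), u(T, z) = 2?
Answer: 51011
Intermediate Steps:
O = -5 (O = (2 - 1)*(-5) = 1*(-5) = -5)
29*(((3*(-4))*3 - 6)² + O) = 29*(((3*(-4))*3 - 6)² - 5) = 29*((-12*3 - 6)² - 5) = 29*((-36 - 6)² - 5) = 29*((-42)² - 5) = 29*(1764 - 5) = 29*1759 = 51011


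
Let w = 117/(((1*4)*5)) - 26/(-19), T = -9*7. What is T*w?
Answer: -172809/380 ≈ -454.76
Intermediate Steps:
T = -63
w = 2743/380 (w = 117/((4*5)) - 26*(-1/19) = 117/20 + 26/19 = 2743/380 ≈ 7.2184)
T*w = -63*2743/380 = -172809/380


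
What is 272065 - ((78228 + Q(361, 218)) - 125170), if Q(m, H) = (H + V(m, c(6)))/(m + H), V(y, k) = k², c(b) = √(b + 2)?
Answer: 184704827/579 ≈ 3.1901e+5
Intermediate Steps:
c(b) = √(2 + b)
Q(m, H) = (8 + H)/(H + m) (Q(m, H) = (H + (√(2 + 6))²)/(m + H) = (H + (√8)²)/(H + m) = (H + (2*√2)²)/(H + m) = (H + 8)/(H + m) = (8 + H)/(H + m))
272065 - ((78228 + Q(361, 218)) - 125170) = 272065 - ((78228 + (8 + 218)/(218 + 361)) - 125170) = 272065 - ((78228 + 226/579) - 125170) = 272065 - (45294238/579 - 125170) = 272065 - 1*(-27179192/579) = 272065 + 27179192/579 = 184704827/579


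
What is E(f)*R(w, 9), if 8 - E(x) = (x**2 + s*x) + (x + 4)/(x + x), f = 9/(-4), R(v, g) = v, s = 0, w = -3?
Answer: -479/48 ≈ -9.9792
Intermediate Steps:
f = -9/4 (f = 9*(-1/4) = -9/4 ≈ -2.2500)
E(x) = 8 - x**2 - (4 + x)/(2*x) (E(x) = 8 - ((x**2 + 0*x) + (x + 4)/(x + x)) = 8 - ((x**2 + 0) + (4 + x)/((2*x))) = 8 - (x**2 + (4 + x)*(1/(2*x))) = 8 - (x**2 + (4 + x)/(2*x)) = 8 + (-x**2 - (4 + x)/(2*x)) = 8 - x**2 - (4 + x)/(2*x))
E(f)*R(w, 9) = (15/2 - (-9/4)**2 - 2/(-9/4))*(-3) = (15/2 - 1*81/16 - 2*(-4/9))*(-3) = (15/2 - 81/16 + 8/9)*(-3) = (479/144)*(-3) = -479/48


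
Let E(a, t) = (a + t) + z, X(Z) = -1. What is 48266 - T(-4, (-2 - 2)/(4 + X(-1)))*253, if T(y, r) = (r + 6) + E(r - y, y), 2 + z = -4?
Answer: 146822/3 ≈ 48941.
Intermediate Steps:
z = -6 (z = -2 - 4 = -6)
E(a, t) = -6 + a + t (E(a, t) = (a + t) - 6 = -6 + a + t)
T(y, r) = 2*r (T(y, r) = (r + 6) + (-6 + (r - y) + y) = (6 + r) + (-6 + r) = 2*r)
48266 - T(-4, (-2 - 2)/(4 + X(-1)))*253 = 48266 - 2*((-2 - 2)/(4 - 1))*253 = 48266 - 2*(-4/3)*253 = 48266 - (-8)*253/3 = 48266 - 1*(-2024/3) = 48266 + 2024/3 = 146822/3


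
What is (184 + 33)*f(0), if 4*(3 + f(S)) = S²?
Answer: -651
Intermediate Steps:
f(S) = -3 + S²/4
(184 + 33)*f(0) = (184 + 33)*(-3 + (¼)*0²) = 217*(-3 + (¼)*0) = 217*(-3 + 0) = 217*(-3) = -651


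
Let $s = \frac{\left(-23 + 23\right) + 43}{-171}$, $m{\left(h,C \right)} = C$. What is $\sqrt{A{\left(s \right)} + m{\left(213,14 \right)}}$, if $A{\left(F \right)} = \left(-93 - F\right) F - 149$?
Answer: $\frac{i \sqrt{3265555}}{171} \approx 10.568 i$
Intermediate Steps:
$s = - \frac{43}{171}$ ($s = \left(0 + 43\right) \left(- \frac{1}{171}\right) = 43 \left(- \frac{1}{171}\right) = - \frac{43}{171} \approx -0.25146$)
$A{\left(F \right)} = -149 + F \left(-93 - F\right)$ ($A{\left(F \right)} = F \left(-93 - F\right) - 149 = -149 + F \left(-93 - F\right)$)
$\sqrt{A{\left(s \right)} + m{\left(213,14 \right)}} = \sqrt{\left(-149 - \left(- \frac{43}{171}\right)^{2} - - \frac{1333}{57}\right) + 14} = \sqrt{\left(-149 - \frac{1849}{29241} + \frac{1333}{57}\right) + 14} = \sqrt{- \frac{3674929}{29241} + 14} = \sqrt{- \frac{3265555}{29241}} = \frac{i \sqrt{3265555}}{171}$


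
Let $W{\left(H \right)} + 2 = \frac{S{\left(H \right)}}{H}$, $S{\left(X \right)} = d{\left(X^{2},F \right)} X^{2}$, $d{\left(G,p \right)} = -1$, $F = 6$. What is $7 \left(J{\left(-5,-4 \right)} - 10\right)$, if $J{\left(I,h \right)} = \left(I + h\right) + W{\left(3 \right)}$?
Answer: $-168$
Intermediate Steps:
$S{\left(X \right)} = - X^{2}$
$W{\left(H \right)} = -2 - H$ ($W{\left(H \right)} = -2 + \frac{\left(-1\right) H^{2}}{H} = -2 - H$)
$J{\left(I,h \right)} = -5 + I + h$ ($J{\left(I,h \right)} = \left(I + h\right) - 5 = -5 + I + h$)
$7 \left(J{\left(-5,-4 \right)} - 10\right) = 7 \left(\left(-5 - 5 - 4\right) - 10\right) = 7 \left(-14 - 10\right) = 7 \left(-24\right) = -168$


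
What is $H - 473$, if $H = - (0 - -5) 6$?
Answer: $-503$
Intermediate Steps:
$H = -30$ ($H = - (0 + 5) 6 = \left(-1\right) 5 \cdot 6 = \left(-5\right) 6 = -30$)
$H - 473 = -30 - 473 = -503$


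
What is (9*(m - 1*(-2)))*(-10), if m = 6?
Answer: -720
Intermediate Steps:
(9*(m - 1*(-2)))*(-10) = (9*(6 - 1*(-2)))*(-10) = (9*(6 + 2))*(-10) = (9*8)*(-10) = 72*(-10) = -720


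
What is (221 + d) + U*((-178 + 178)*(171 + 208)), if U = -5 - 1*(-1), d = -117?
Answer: 104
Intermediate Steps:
U = -4 (U = -5 + 1 = -4)
(221 + d) + U*((-178 + 178)*(171 + 208)) = (221 - 117) - 4*(-178 + 178)*(171 + 208) = 104 - 0*379 = 104 - 4*0 = 104 + 0 = 104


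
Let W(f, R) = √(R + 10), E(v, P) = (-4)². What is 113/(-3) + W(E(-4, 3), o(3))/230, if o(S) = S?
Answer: -113/3 + √13/230 ≈ -37.651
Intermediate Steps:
E(v, P) = 16
W(f, R) = √(10 + R)
113/(-3) + W(E(-4, 3), o(3))/230 = 113/(-3) + √(10 + 3)/230 = 113*(-⅓) + √13*(1/230) = -113/3 + √13/230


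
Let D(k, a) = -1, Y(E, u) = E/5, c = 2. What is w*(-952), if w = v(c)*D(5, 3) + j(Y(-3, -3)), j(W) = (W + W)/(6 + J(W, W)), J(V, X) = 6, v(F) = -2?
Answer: -9044/5 ≈ -1808.8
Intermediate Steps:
Y(E, u) = E/5 (Y(E, u) = E*(1/5) = E/5)
j(W) = W/6 (j(W) = (W + W)/(6 + 6) = (2*W)/12 = (2*W)*(1/12) = W/6)
w = 19/10 (w = -2*(-1) + ((1/5)*(-3))/6 = 2 + (1/6)*(-3/5) = 2 - 1/10 = 19/10 ≈ 1.9000)
w*(-952) = (19/10)*(-952) = -9044/5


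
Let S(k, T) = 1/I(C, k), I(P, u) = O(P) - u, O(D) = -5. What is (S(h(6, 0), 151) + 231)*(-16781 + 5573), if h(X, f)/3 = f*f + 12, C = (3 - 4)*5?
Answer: -106139760/41 ≈ -2.5888e+6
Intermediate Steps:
C = -5 (C = -1*5 = -5)
I(P, u) = -5 - u
h(X, f) = 36 + 3*f² (h(X, f) = 3*(f*f + 12) = 3*(f² + 12) = 3*(12 + f²) = 36 + 3*f²)
S(k, T) = 1/(-5 - k)
(S(h(6, 0), 151) + 231)*(-16781 + 5573) = (-1/(5 + (36 + 3*0²)) + 231)*(-16781 + 5573) = (-1/(5 + (36 + 3*0)) + 231)*(-11208) = (-1/(5 + (36 + 0)) + 231)*(-11208) = (-1/(5 + 36) + 231)*(-11208) = (-1/41 + 231)*(-11208) = (9470/41)*(-11208) = -106139760/41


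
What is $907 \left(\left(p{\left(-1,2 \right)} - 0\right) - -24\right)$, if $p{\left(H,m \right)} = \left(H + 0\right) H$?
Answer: $22675$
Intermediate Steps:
$p{\left(H,m \right)} = H^{2}$ ($p{\left(H,m \right)} = H H = H^{2}$)
$907 \left(\left(p{\left(-1,2 \right)} - 0\right) - -24\right) = 907 \left(\left(\left(-1\right)^{2} - 0\right) - -24\right) = 907 \left(\left(1 + 0\right) + 24\right) = 907 \left(1 + 24\right) = 907 \cdot 25 = 22675$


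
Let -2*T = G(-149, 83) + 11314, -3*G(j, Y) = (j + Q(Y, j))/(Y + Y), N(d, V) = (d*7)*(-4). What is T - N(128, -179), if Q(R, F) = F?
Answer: -1032503/498 ≈ -2073.3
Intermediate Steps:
N(d, V) = -28*d (N(d, V) = (7*d)*(-4) = -28*d)
G(j, Y) = -j/(3*Y) (G(j, Y) = -(j + j)/(3*(Y + Y)) = -2*j/(3*(2*Y)) = -2*j*1/(2*Y)/3 = -j/(3*Y))
T = -2817335/498 (T = -(-⅓*(-149)/83 + 11314)/2 = -(-⅓*(-149)*1/83 + 11314)/2 = -(149/249 + 11314)/2 = -½*2817335/249 = -2817335/498 ≈ -5657.3)
T - N(128, -179) = -2817335/498 - (-28)*128 = -2817335/498 - 1*(-3584) = -2817335/498 + 3584 = -1032503/498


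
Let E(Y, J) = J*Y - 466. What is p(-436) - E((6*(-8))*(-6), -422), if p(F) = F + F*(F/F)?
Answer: 121130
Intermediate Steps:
p(F) = 2*F (p(F) = F + F*1 = F + F = 2*F)
E(Y, J) = -466 + J*Y
p(-436) - E((6*(-8))*(-6), -422) = 2*(-436) - (-466 - 422*6*(-8)*(-6)) = -872 - (-466 - (-20256)*(-6)) = -872 - (-466 - 422*288) = -872 - (-466 - 121536) = -872 - 1*(-122002) = -872 + 122002 = 121130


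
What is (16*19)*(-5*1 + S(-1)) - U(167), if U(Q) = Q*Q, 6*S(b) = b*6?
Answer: -29713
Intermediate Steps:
S(b) = b (S(b) = (b*6)/6 = (6*b)/6 = b)
U(Q) = Q²
(16*19)*(-5*1 + S(-1)) - U(167) = (16*19)*(-5*1 - 1) - 1*167² = 304*(-5 - 1) - 1*27889 = 304*(-6) - 27889 = -1824 - 27889 = -29713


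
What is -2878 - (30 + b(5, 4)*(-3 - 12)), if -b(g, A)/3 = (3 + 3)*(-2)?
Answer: -2368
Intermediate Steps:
b(g, A) = 36 (b(g, A) = -3*(3 + 3)*(-2) = -18*(-2) = -3*(-12) = 36)
-2878 - (30 + b(5, 4)*(-3 - 12)) = -2878 - (30 + 36*(-3 - 12)) = -2878 - (30 + 36*(-15)) = -2878 - (30 - 540) = -2878 - 1*(-510) = -2878 + 510 = -2368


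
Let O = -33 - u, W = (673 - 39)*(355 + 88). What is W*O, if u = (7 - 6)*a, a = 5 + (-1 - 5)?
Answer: -8987584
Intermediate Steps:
a = -1 (a = 5 - 6 = -1)
u = -1 (u = (7 - 6)*(-1) = 1*(-1) = -1)
W = 280862 (W = 634*443 = 280862)
O = -32 (O = -33 - 1*(-1) = -33 + 1 = -32)
W*O = 280862*(-32) = -8987584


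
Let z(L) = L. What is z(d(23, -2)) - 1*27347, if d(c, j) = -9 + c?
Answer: -27333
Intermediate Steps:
z(d(23, -2)) - 1*27347 = (-9 + 23) - 1*27347 = 14 - 27347 = -27333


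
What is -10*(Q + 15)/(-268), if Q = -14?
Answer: 5/134 ≈ 0.037313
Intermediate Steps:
-10*(Q + 15)/(-268) = -10*(-14 + 15)/(-268) = -10*1*(-1/268) = -10*(-1/268) = 5/134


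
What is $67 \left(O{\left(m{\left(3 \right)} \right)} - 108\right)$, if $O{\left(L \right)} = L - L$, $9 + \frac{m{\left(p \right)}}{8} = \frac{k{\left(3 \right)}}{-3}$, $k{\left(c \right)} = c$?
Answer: $-7236$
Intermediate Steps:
$m{\left(p \right)} = -80$ ($m{\left(p \right)} = -72 + 8 \frac{3}{-3} = -72 + 8 \cdot 3 \left(- \frac{1}{3}\right) = -72 + 8 \left(-1\right) = -72 - 8 = -80$)
$O{\left(L \right)} = 0$
$67 \left(O{\left(m{\left(3 \right)} \right)} - 108\right) = 67 \left(0 - 108\right) = 67 \left(-108\right) = -7236$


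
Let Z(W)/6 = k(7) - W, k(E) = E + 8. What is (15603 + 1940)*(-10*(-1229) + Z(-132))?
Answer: 231076396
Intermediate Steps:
k(E) = 8 + E
Z(W) = 90 - 6*W (Z(W) = 6*((8 + 7) - W) = 6*(15 - W) = 90 - 6*W)
(15603 + 1940)*(-10*(-1229) + Z(-132)) = (15603 + 1940)*(-10*(-1229) + (90 - 6*(-132))) = 17543*(12290 + (90 + 792)) = 17543*(12290 + 882) = 17543*13172 = 231076396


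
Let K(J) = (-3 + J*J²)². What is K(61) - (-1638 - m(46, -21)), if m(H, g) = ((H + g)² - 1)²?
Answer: 51519403498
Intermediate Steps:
m(H, g) = (-1 + (H + g)²)²
K(J) = (-3 + J³)²
K(61) - (-1638 - m(46, -21)) = (-3 + 61³)² - (-1638 - (-1 + (46 - 21)²)²) = (-3 + 226981)² - (-1638 - (-1 + 25²)²) = 226978² - (-1638 - (-1 + 625)²) = 51519012484 - (-1638 - 1*624²) = 51519012484 - (-1638 - 1*389376) = 51519012484 - (-1638 - 389376) = 51519012484 - 1*(-391014) = 51519012484 + 391014 = 51519403498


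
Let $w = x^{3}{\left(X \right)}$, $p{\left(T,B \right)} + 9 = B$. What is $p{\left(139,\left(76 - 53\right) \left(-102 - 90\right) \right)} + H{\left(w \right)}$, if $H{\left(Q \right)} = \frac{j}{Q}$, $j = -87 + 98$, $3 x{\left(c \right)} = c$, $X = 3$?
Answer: $-4414$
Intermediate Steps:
$x{\left(c \right)} = \frac{c}{3}$
$p{\left(T,B \right)} = -9 + B$
$j = 11$
$w = 1$ ($w = \left(\frac{1}{3} \cdot 3\right)^{3} = 1^{3} = 1$)
$H{\left(Q \right)} = \frac{11}{Q}$
$p{\left(139,\left(76 - 53\right) \left(-102 - 90\right) \right)} + H{\left(w \right)} = \left(-9 + \left(76 - 53\right) \left(-102 - 90\right)\right) + \frac{11}{1} = \left(-9 + 23 \left(-192\right)\right) + 11 \cdot 1 = \left(-9 - 4416\right) + 11 = -4425 + 11 = -4414$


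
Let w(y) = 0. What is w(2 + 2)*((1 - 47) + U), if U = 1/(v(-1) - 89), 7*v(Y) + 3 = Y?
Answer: 0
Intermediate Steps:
v(Y) = -3/7 + Y/7
U = -7/627 (U = 1/((-3/7 + (1/7)*(-1)) - 89) = 1/((-3/7 - 1/7) - 89) = 1/(-4/7 - 89) = 1/(-627/7) = -7/627 ≈ -0.011164)
w(2 + 2)*((1 - 47) + U) = 0*((1 - 47) - 7/627) = 0*(-46 - 7/627) = 0*(-28849/627) = 0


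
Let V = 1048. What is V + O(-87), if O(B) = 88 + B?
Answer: 1049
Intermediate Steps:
V + O(-87) = 1048 + (88 - 87) = 1048 + 1 = 1049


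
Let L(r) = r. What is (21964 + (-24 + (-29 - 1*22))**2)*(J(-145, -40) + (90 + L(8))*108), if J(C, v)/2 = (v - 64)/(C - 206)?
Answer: 7884494776/27 ≈ 2.9202e+8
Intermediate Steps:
J(C, v) = 2*(-64 + v)/(-206 + C) (J(C, v) = 2*((v - 64)/(C - 206)) = 2*((-64 + v)/(-206 + C)) = 2*(-64 + v)/(-206 + C))
(21964 + (-24 + (-29 - 1*22))**2)*(J(-145, -40) + (90 + L(8))*108) = (21964 + (-24 + (-29 - 1*22))**2)*(2*(-64 - 40)/(-206 - 145) + (90 + 8)*108) = (21964 + (-24 + (-29 - 22))**2)*(2*(-104)/(-351) + 98*108) = (21964 + (-24 - 51)**2)*(2*(-1/351)*(-104) + 10584) = (21964 + (-75)**2)*(16/27 + 10584) = (21964 + 5625)*(285784/27) = 27589*(285784/27) = 7884494776/27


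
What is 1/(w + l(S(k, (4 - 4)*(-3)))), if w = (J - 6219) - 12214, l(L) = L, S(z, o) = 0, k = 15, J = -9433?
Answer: -1/27866 ≈ -3.5886e-5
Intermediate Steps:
w = -27866 (w = (-9433 - 6219) - 12214 = -15652 - 12214 = -27866)
1/(w + l(S(k, (4 - 4)*(-3)))) = 1/(-27866 + 0) = 1/(-27866) = -1/27866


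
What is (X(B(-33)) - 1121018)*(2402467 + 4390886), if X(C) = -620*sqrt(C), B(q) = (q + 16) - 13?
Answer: -7615470993354 - 4211878860*I*sqrt(30) ≈ -7.6155e+12 - 2.3069e+10*I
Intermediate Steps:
B(q) = 3 + q (B(q) = (16 + q) - 13 = 3 + q)
(X(B(-33)) - 1121018)*(2402467 + 4390886) = (-620*sqrt(3 - 33) - 1121018)*(2402467 + 4390886) = (-620*I*sqrt(30) - 1121018)*6793353 = (-1121018 - 620*I*sqrt(30))*6793353 = -7615470993354 - 4211878860*I*sqrt(30)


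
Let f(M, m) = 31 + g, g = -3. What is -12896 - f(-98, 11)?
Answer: -12924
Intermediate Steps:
f(M, m) = 28 (f(M, m) = 31 - 3 = 28)
-12896 - f(-98, 11) = -12896 - 1*28 = -12896 - 28 = -12924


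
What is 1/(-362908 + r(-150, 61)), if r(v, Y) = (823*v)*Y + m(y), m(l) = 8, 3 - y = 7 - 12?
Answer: -1/7893350 ≈ -1.2669e-7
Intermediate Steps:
y = 8 (y = 3 - (7 - 12) = 3 - 1*(-5) = 3 + 5 = 8)
r(v, Y) = 8 + 823*Y*v (r(v, Y) = (823*v)*Y + 8 = 823*Y*v + 8 = 8 + 823*Y*v)
1/(-362908 + r(-150, 61)) = 1/(-362908 + (8 + 823*61*(-150))) = 1/(-362908 + (8 - 7530450)) = 1/(-362908 - 7530442) = 1/(-7893350) = -1/7893350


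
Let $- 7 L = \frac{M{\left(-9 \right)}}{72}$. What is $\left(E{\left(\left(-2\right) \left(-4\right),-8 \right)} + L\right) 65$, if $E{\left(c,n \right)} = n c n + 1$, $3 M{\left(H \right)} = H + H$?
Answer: $\frac{2801045}{84} \approx 33346.0$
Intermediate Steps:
$M{\left(H \right)} = \frac{2 H}{3}$ ($M{\left(H \right)} = \frac{H + H}{3} = \frac{2 H}{3}$)
$E{\left(c,n \right)} = 1 + c n^{2}$ ($E{\left(c,n \right)} = c n n + 1 = c n^{2} + 1 = 1 + c n^{2}$)
$L = \frac{1}{84}$ ($L = - \frac{\frac{2}{3} \left(-9\right) \frac{1}{72}}{7} = - \frac{\left(-6\right) \frac{1}{72}}{7} = \left(- \frac{1}{7}\right) \left(- \frac{1}{12}\right) = \frac{1}{84} \approx 0.011905$)
$\left(E{\left(\left(-2\right) \left(-4\right),-8 \right)} + L\right) 65 = \left(\left(1 + \left(-2\right) \left(-4\right) \left(-8\right)^{2}\right) + \frac{1}{84}\right) 65 = \left(\left(1 + 8 \cdot 64\right) + \frac{1}{84}\right) 65 = \left(\left(1 + 512\right) + \frac{1}{84}\right) 65 = \left(513 + \frac{1}{84}\right) 65 = \frac{43093}{84} \cdot 65 = \frac{2801045}{84}$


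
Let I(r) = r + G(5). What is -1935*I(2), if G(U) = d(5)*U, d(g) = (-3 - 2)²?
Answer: -245745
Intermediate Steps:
d(g) = 25 (d(g) = (-5)² = 25)
G(U) = 25*U
I(r) = 125 + r (I(r) = r + 25*5 = r + 125 = 125 + r)
-1935*I(2) = -1935*(125 + 2) = -1935*127 = -245745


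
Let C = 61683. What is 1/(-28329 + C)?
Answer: 1/33354 ≈ 2.9981e-5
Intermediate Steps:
1/(-28329 + C) = 1/(-28329 + 61683) = 1/33354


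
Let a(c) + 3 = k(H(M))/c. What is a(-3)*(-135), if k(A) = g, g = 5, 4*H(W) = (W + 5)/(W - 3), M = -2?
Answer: 630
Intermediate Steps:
H(W) = (5 + W)/(4*(-3 + W)) (H(W) = ((W + 5)/(W - 3))/4 = ((5 + W)/(-3 + W))/4 = (5 + W)/(4*(-3 + W)))
k(A) = 5
a(c) = -3 + 5/c
a(-3)*(-135) = (-3 + 5/(-3))*(-135) = (-3 + 5*(-1/3))*(-135) = (-3 - 5/3)*(-135) = -14/3*(-135) = 630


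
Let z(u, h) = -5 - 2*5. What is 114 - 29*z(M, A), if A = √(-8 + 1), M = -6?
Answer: 549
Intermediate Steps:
A = I*√7 (A = √(-7) = I*√7 ≈ 2.6458*I)
z(u, h) = -15 (z(u, h) = -5 - 10 = -15)
114 - 29*z(M, A) = 114 - 29*(-15) = 114 + 435 = 549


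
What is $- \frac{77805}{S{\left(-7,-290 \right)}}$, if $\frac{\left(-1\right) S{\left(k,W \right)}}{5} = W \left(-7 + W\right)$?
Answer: $\frac{1729}{9570} \approx 0.18067$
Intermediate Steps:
$S{\left(k,W \right)} = - 5 W \left(-7 + W\right)$
$- \frac{77805}{S{\left(-7,-290 \right)}} = - \frac{77805}{5 \left(-290\right) \left(7 - -290\right)} = - \frac{77805}{5 \left(-290\right) \left(7 + 290\right)} = - \frac{77805}{5 \left(-290\right) 297} = - \frac{77805}{-430650} = \left(-77805\right) \left(- \frac{1}{430650}\right) = \frac{1729}{9570}$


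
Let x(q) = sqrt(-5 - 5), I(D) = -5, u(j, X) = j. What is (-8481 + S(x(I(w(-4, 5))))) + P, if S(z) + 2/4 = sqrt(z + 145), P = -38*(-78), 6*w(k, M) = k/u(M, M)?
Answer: -11035/2 + sqrt(145 + I*sqrt(10)) ≈ -5505.5 + 0.1313*I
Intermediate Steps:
w(k, M) = k/(6*M) (w(k, M) = (k/M)/6 = k/(6*M))
P = 2964
x(q) = I*sqrt(10) (x(q) = sqrt(-10) = I*sqrt(10))
S(z) = -1/2 + sqrt(145 + z) (S(z) = -1/2 + sqrt(z + 145) = -1/2 + sqrt(145 + z))
(-8481 + S(x(I(w(-4, 5))))) + P = (-8481 + (-1/2 + sqrt(145 + I*sqrt(10)))) + 2964 = (-16963/2 + sqrt(145 + I*sqrt(10))) + 2964 = -11035/2 + sqrt(145 + I*sqrt(10))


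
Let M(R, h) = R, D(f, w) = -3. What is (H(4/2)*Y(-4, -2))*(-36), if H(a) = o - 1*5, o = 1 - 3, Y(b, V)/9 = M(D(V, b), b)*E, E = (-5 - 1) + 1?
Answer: 34020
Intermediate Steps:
E = -5 (E = -6 + 1 = -5)
Y(b, V) = 135 (Y(b, V) = 9*(-3*(-5)) = 9*15 = 135)
o = -2
H(a) = -7 (H(a) = -2 - 1*5 = -2 - 5 = -7)
(H(4/2)*Y(-4, -2))*(-36) = -7*135*(-36) = -945*(-36) = 34020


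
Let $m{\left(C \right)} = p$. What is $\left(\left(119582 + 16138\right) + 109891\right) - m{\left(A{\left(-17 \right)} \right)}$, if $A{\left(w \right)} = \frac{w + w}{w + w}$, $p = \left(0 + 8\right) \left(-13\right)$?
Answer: $245715$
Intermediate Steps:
$p = -104$ ($p = 8 \left(-13\right) = -104$)
$A{\left(w \right)} = 1$ ($A{\left(w \right)} = \frac{2 w}{2 w} = 2 w \frac{1}{2 w} = 1$)
$m{\left(C \right)} = -104$
$\left(\left(119582 + 16138\right) + 109891\right) - m{\left(A{\left(-17 \right)} \right)} = \left(\left(119582 + 16138\right) + 109891\right) - -104 = \left(135720 + 109891\right) + 104 = 245611 + 104 = 245715$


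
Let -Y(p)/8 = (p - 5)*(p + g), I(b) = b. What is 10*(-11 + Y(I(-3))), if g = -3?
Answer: -3950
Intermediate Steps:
Y(p) = -8*(-5 + p)*(-3 + p) (Y(p) = -8*(p - 5)*(p - 3) = -8*(-5 + p)*(-3 + p))
10*(-11 + Y(I(-3))) = 10*(-11 + (-120 - 8*(-3)² + 64*(-3))) = 10*(-11 + (-120 - 8*9 - 192)) = 10*(-11 + (-120 - 72 - 192)) = 10*(-11 - 384) = 10*(-395) = -3950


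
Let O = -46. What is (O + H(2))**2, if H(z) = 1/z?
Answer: 8281/4 ≈ 2070.3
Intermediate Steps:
(O + H(2))**2 = (-46 + 1/2)**2 = (-91/2)**2 = 8281/4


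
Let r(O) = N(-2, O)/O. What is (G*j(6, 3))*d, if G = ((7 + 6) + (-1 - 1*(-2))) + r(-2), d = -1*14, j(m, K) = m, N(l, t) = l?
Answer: -1260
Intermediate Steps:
r(O) = -2/O
d = -14
G = 15 (G = ((7 + 6) + (-1 - 1*(-2))) - 2/(-2) = (13 + (-1 + 2)) - 2*(-½) = (13 + 1) + 1 = 14 + 1 = 15)
(G*j(6, 3))*d = (15*6)*(-14) = 90*(-14) = -1260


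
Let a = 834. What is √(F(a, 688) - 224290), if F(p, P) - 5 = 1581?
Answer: 4*I*√13919 ≈ 471.92*I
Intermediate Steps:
F(p, P) = 1586 (F(p, P) = 5 + 1581 = 1586)
√(F(a, 688) - 224290) = √(1586 - 224290) = √(-222704) = 4*I*√13919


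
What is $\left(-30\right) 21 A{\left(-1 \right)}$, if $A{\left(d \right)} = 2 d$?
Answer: $1260$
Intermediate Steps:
$\left(-30\right) 21 A{\left(-1 \right)} = \left(-30\right) 21 \cdot 2 \left(-1\right) = \left(-630\right) \left(-2\right) = 1260$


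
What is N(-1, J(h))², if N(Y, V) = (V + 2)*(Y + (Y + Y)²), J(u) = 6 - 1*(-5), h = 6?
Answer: 1521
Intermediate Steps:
J(u) = 11 (J(u) = 6 + 5 = 11)
N(Y, V) = (2 + V)*(Y + 4*Y²) (N(Y, V) = (2 + V)*(Y + (2*Y)²) = (2 + V)*(Y + 4*Y²))
N(-1, J(h))² = (-(2 + 11 + 8*(-1) + 4*11*(-1)))² = (-(2 + 11 - 8 - 44))² = (-1*(-39))² = 39² = 1521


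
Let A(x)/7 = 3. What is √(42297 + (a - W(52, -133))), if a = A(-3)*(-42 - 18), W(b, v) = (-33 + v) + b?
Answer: √41151 ≈ 202.86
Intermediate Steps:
A(x) = 21 (A(x) = 7*3 = 21)
W(b, v) = -33 + b + v
a = -1260 (a = 21*(-42 - 18) = 21*(-60) = -1260)
√(42297 + (a - W(52, -133))) = √(42297 + (-1260 - (-33 + 52 - 133))) = √(42297 + (-1260 - 1*(-114))) = √(42297 + (-1260 + 114)) = √(42297 - 1146) = √41151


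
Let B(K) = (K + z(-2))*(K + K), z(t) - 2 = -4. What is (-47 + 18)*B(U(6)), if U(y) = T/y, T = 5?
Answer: 1015/18 ≈ 56.389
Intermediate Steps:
z(t) = -2 (z(t) = 2 - 4 = -2)
U(y) = 5/y
B(K) = 2*K*(-2 + K) (B(K) = (K - 2)*(K + K) = (-2 + K)*(2*K) = 2*K*(-2 + K))
(-47 + 18)*B(U(6)) = (-47 + 18)*(2*(5/6)*(-2 + 5/6)) = -58*5*(1/6)*(-2 + 5*(1/6)) = -58*5*(-2 + 5/6)/6 = -58*5*(-7)/(6*6) = -29*(-35/18) = 1015/18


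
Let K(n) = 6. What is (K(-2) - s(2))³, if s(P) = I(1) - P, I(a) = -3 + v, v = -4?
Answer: 3375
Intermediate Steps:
I(a) = -7 (I(a) = -3 - 4 = -7)
s(P) = -7 - P
(K(-2) - s(2))³ = (6 - (-7 - 1*2))³ = (6 - (-7 - 2))³ = (6 - 1*(-9))³ = (6 + 9)³ = 15³ = 3375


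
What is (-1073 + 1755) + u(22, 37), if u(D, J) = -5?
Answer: 677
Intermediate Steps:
(-1073 + 1755) + u(22, 37) = (-1073 + 1755) - 5 = 682 - 5 = 677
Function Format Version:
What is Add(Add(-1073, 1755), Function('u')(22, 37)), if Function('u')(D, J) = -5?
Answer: 677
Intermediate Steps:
Add(Add(-1073, 1755), Function('u')(22, 37)) = Add(Add(-1073, 1755), -5) = Add(682, -5) = 677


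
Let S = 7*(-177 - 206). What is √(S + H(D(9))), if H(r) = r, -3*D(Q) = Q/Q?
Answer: 2*I*√6033/3 ≈ 51.782*I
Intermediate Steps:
D(Q) = -⅓ (D(Q) = -Q/(3*Q) = -⅓*1 = -⅓)
S = -2681 (S = 7*(-383) = -2681)
√(S + H(D(9))) = √(-2681 - ⅓) = √(-8044/3) = 2*I*√6033/3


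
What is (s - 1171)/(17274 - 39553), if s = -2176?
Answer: 3347/22279 ≈ 0.15023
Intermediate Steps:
(s - 1171)/(17274 - 39553) = (-2176 - 1171)/(17274 - 39553) = -3347/(-22279) = -3347*(-1/22279) = 3347/22279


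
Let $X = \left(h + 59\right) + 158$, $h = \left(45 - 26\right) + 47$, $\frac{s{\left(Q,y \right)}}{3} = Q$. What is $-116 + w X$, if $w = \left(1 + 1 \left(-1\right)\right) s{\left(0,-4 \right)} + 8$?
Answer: $2148$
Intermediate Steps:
$s{\left(Q,y \right)} = 3 Q$
$h = 66$ ($h = 19 + 47 = 66$)
$X = 283$ ($X = \left(66 + 59\right) + 158 = 125 + 158 = 283$)
$w = 8$ ($w = \left(1 + 1 \left(-1\right)\right) 3 \cdot 0 + 8 = \left(1 - 1\right) 0 + 8 = 0 \cdot 0 + 8 = 0 + 8 = 8$)
$-116 + w X = -116 + 8 \cdot 283 = -116 + 2264 = 2148$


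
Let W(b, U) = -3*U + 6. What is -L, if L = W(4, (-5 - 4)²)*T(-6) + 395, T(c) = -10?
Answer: -2765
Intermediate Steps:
W(b, U) = 6 - 3*U
L = 2765 (L = (6 - 3*(-5 - 4)²)*(-10) + 395 = (6 - 3*(-9)²)*(-10) + 395 = (6 - 3*81)*(-10) + 395 = (6 - 243)*(-10) + 395 = -237*(-10) + 395 = 2370 + 395 = 2765)
-L = -1*2765 = -2765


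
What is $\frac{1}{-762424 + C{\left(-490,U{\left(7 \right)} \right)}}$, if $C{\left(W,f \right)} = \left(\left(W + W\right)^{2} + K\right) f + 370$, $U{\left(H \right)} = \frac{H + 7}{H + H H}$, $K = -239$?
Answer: $- \frac{4}{2088055} \approx -1.9157 \cdot 10^{-6}$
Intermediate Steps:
$U{\left(H \right)} = \frac{7 + H}{H + H^{2}}$
$C{\left(W,f \right)} = 370 + f \left(-239 + 4 W^{2}\right)$ ($C{\left(W,f \right)} = \left(\left(W + W\right)^{2} - 239\right) f + 370 = \left(\left(2 W\right)^{2} - 239\right) f + 370 = \left(4 W^{2} - 239\right) f + 370 = \left(-239 + 4 W^{2}\right) f + 370 = f \left(-239 + 4 W^{2}\right) + 370 = 370 + f \left(-239 + 4 W^{2}\right)$)
$\frac{1}{-762424 + C{\left(-490,U{\left(7 \right)} \right)}} = \frac{1}{-762424 + \left(370 - 239 \frac{7 + 7}{7 \left(1 + 7\right)} + 4 \frac{7 + 7}{7 \left(1 + 7\right)} \left(-490\right)^{2}\right)} = \frac{1}{-762424 + \left(370 - 239 \cdot \frac{1}{7} \cdot \frac{1}{8} \cdot 14 + 4 \cdot \frac{1}{7} \cdot \frac{1}{8} \cdot 14 \cdot 240100\right)} = \frac{1}{-762424 + \left(370 - \frac{239}{4} + 4 \cdot \frac{1}{4} \cdot 240100\right)} = \frac{1}{-762424 + \left(370 - \frac{239}{4} + 240100\right)} = \frac{1}{-762424 + \frac{961641}{4}} = \frac{1}{- \frac{2088055}{4}} = - \frac{4}{2088055}$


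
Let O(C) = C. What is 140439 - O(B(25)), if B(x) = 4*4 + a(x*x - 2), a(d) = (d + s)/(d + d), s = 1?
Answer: 87483217/623 ≈ 1.4042e+5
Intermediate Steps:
a(d) = (1 + d)/(2*d) (a(d) = (d + 1)/(d + d) = (1 + d)/((2*d)) = (1 + d)*(1/(2*d)) = (1 + d)/(2*d))
B(x) = 16 + (-1 + x²)/(2*(-2 + x²)) (B(x) = 4*4 + (1 + (x*x - 2))/(2*(x*x - 2)) = 16 + (1 + (x² - 2))/(2*(x² - 2)) = 16 + (1 + (-2 + x²))/(2*(-2 + x²)) = 16 + (-1 + x²)/(2*(-2 + x²)))
140439 - O(B(25)) = 140439 - (-65 + 33*25²)/(2*(-2 + 25²)) = 140439 - (-65 + 33*625)/(2*(-2 + 625)) = 140439 - (-65 + 20625)/(2*623) = 140439 - 20560/(2*623) = 140439 - 1*10280/623 = 140439 - 10280/623 = 87483217/623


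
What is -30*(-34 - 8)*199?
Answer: 250740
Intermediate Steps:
-30*(-34 - 8)*199 = -30*(-42)*199 = 1260*199 = 250740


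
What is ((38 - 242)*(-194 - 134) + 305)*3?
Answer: 201651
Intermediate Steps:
((38 - 242)*(-194 - 134) + 305)*3 = (-204*(-328) + 305)*3 = (66912 + 305)*3 = 67217*3 = 201651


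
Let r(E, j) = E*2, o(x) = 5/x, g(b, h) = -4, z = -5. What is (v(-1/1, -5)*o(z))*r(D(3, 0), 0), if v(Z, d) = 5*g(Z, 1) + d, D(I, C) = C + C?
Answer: 0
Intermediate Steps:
D(I, C) = 2*C
v(Z, d) = -20 + d (v(Z, d) = 5*(-4) + d = -20 + d)
r(E, j) = 2*E
(v(-1/1, -5)*o(z))*r(D(3, 0), 0) = ((-20 - 5)*(5/(-5)))*(2*(2*0)) = (-125*(-1)/5)*(2*0) = -25*(-1)*0 = 25*0 = 0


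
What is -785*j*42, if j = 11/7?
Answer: -51810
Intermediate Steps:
j = 11/7 (j = 11*(1/7) = 11/7 ≈ 1.5714)
-785*j*42 = -8635*42/7 = -785*66 = -51810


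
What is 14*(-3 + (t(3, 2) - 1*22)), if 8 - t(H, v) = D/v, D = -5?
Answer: -203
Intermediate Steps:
t(H, v) = 8 + 5/v (t(H, v) = 8 - (-5)/v = 8 + 5/v)
14*(-3 + (t(3, 2) - 1*22)) = 14*(-3 + ((8 + 5/2) - 1*22)) = 14*(-3 + ((8 + 5*(1/2)) - 22)) = 14*(-3 + ((8 + 5/2) - 22)) = 14*(-3 + (21/2 - 22)) = 14*(-3 - 23/2) = 14*(-29/2) = -203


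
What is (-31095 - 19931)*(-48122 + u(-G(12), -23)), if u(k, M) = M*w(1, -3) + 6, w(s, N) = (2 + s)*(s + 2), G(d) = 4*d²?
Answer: 2465729398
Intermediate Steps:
w(s, N) = (2 + s)² (w(s, N) = (2 + s)*(2 + s) = (2 + s)²)
u(k, M) = 6 + 9*M (u(k, M) = M*(2 + 1)² + 6 = M*3² + 6 = M*9 + 6 = 9*M + 6 = 6 + 9*M)
(-31095 - 19931)*(-48122 + u(-G(12), -23)) = (-31095 - 19931)*(-48122 + (6 + 9*(-23))) = -51026*(-48122 + (6 - 207)) = -51026*(-48122 - 201) = -51026*(-48323) = 2465729398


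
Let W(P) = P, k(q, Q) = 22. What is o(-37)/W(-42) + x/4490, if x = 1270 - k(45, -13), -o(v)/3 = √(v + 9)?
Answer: 624/2245 + I*√7/7 ≈ 0.27795 + 0.37796*I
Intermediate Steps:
o(v) = -3*√(9 + v) (o(v) = -3*√(v + 9) = -3*√(9 + v))
x = 1248 (x = 1270 - 1*22 = 1270 - 22 = 1248)
o(-37)/W(-42) + x/4490 = -3*√(9 - 37)/(-42) + 1248/4490 = -6*I*√7*(-1/42) + 1248*(1/4490) = -6*I*√7*(-1/42) + 624/2245 = I*√7/7 + 624/2245 = 624/2245 + I*√7/7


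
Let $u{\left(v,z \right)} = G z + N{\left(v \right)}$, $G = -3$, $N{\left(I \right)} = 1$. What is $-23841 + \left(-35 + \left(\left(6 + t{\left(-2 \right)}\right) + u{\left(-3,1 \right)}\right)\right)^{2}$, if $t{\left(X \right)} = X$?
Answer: $-22752$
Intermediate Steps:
$u{\left(v,z \right)} = 1 - 3 z$ ($u{\left(v,z \right)} = - 3 z + 1 = 1 - 3 z$)
$-23841 + \left(-35 + \left(\left(6 + t{\left(-2 \right)}\right) + u{\left(-3,1 \right)}\right)\right)^{2} = -23841 + \left(-35 + \left(\left(6 - 2\right) + \left(1 - 3\right)\right)\right)^{2} = -23841 + \left(-35 + \left(4 + \left(1 - 3\right)\right)\right)^{2} = -23841 + \left(-35 + \left(4 - 2\right)\right)^{2} = -23841 + \left(-35 + 2\right)^{2} = -23841 + \left(-33\right)^{2} = -23841 + 1089 = -22752$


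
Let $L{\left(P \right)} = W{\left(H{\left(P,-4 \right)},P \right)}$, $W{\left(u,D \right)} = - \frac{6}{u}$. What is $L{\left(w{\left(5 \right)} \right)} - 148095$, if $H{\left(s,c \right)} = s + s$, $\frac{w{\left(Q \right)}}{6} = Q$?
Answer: $- \frac{1480951}{10} \approx -1.481 \cdot 10^{5}$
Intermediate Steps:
$w{\left(Q \right)} = 6 Q$
$H{\left(s,c \right)} = 2 s$
$L{\left(P \right)} = - \frac{3}{P}$ ($L{\left(P \right)} = - \frac{6}{2 P} = - 6 \frac{1}{2 P} = - \frac{3}{P}$)
$L{\left(w{\left(5 \right)} \right)} - 148095 = - \frac{3}{6 \cdot 5} - 148095 = - \frac{3}{30} - 148095 = \left(-3\right) \frac{1}{30} - 148095 = - \frac{1}{10} - 148095 = - \frac{1480951}{10}$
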